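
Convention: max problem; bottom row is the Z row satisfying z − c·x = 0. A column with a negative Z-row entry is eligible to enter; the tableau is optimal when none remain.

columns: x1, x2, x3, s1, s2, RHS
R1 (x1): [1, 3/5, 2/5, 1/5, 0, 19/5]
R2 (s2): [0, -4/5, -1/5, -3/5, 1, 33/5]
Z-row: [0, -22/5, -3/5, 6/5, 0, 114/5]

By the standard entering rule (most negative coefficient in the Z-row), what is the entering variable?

Negative Z-row entries: x2: -22/5, x3: -3/5.
The most negative is -22/5 in column x2, so x2 enters.

x2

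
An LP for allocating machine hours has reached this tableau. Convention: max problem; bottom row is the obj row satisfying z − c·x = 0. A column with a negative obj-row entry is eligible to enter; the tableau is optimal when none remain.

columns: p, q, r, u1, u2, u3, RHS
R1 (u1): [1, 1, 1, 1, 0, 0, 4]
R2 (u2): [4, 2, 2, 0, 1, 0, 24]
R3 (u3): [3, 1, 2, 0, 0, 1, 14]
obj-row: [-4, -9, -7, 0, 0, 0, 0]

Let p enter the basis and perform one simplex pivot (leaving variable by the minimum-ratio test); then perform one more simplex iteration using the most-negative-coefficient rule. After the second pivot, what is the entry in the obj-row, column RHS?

36

Ratio test on column p — row 1: 4/1 = 4; row 2: 24/4 = 6; row 3: 14/3 = 14/3. Minimum is 4 at row 1 (u1 leaves); pivot element 1.
Divide row 1 by 1; eliminate column p from the other rows.
Second iteration: most negative obj-row entry is -5 in column q, so q enters.
Ratio test on column q — row 1: 4/1 = 4; row 2: entry -2 ≤ 0; row 3: entry -2 ≤ 0. Minimum is 4 at row 1 (p leaves); pivot element 1.
Divide row 1 by 1; eliminate column q from the other rows.
After both pivots, the entry at the obj-row, column RHS is 36.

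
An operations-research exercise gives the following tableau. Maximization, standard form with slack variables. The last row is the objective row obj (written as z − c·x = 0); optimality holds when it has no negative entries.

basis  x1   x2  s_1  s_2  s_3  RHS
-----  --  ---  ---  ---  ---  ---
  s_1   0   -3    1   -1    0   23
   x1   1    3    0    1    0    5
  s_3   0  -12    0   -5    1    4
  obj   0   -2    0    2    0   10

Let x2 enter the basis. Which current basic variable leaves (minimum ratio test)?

Column x2 entries and ratios — s_1: -3 ≤ 0, skip; x1: 5/3 = 5/3; s_3: -12 ≤ 0, skip.
Smallest ratio is 5/3 in the row of x1, so x1 leaves.

x1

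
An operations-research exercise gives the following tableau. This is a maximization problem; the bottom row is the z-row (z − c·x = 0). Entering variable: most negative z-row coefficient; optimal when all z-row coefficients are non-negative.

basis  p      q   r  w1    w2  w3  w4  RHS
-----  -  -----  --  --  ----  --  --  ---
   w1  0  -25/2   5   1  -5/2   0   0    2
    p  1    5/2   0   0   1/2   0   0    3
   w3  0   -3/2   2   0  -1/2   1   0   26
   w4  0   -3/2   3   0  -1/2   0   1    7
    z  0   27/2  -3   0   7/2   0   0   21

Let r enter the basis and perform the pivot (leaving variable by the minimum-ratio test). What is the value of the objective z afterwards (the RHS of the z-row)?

Ratio test on column r — row 1: 2/5 = 2/5; row 2: entry 0 ≤ 0; row 3: 26/2 = 13; row 4: 7/3 = 7/3. Minimum is 2/5 at row 1 (w1 leaves); pivot element 5.
Pivot on row 1; the z-row RHS becomes 21 − (-3)·(2/5) = 111/5.

111/5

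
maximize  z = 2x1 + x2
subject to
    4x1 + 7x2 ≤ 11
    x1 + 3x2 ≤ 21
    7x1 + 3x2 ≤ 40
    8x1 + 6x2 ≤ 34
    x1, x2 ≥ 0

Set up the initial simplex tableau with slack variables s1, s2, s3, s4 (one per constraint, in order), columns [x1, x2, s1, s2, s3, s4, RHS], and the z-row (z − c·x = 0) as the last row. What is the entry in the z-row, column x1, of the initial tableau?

-2

The z-row carries the negated objective coefficients: the x1 entry is -2.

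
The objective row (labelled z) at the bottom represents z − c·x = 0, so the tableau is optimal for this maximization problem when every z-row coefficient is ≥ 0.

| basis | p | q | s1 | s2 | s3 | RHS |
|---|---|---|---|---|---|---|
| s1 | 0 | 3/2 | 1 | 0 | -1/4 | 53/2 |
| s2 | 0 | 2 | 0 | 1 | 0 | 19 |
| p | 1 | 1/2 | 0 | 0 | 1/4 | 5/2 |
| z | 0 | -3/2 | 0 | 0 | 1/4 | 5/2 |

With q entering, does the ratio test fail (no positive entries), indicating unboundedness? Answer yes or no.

no

Column q has positive entries in row(s) 1, 2, 3, so the ratio test bounds it — not unbounded.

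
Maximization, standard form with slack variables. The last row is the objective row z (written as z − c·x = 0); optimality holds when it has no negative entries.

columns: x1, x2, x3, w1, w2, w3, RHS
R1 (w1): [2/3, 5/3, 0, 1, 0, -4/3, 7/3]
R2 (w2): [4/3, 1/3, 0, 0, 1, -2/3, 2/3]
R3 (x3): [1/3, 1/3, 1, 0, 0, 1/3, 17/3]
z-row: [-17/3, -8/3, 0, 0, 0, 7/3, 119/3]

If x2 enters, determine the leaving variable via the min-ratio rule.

w1

Column x2 entries and ratios — w1: (7/3)/(5/3) = 7/5; w2: (2/3)/(1/3) = 2; x3: (17/3)/(1/3) = 17.
Smallest ratio is 7/5 in the row of w1, so w1 leaves.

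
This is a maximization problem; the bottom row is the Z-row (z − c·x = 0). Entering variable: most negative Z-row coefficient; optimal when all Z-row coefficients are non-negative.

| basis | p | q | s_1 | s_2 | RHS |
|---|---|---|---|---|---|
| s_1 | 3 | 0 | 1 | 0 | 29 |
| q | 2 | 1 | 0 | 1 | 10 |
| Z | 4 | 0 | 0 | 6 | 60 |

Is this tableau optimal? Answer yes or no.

Every Z-row coefficient is ≥ 0, so the tableau is optimal.

yes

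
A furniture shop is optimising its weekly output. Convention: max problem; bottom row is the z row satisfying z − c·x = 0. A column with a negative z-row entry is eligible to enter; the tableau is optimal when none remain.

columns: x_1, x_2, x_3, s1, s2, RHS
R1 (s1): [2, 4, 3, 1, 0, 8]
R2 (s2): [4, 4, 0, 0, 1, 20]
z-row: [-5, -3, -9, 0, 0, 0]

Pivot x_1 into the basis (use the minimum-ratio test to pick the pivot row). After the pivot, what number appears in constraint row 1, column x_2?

2

Ratio test on column x_1 — row 1: 8/2 = 4; row 2: 20/4 = 5. Minimum is 4 at row 1 (s1 leaves); pivot element 2.
Divide row 1 by 2; eliminate column x_1 from the other rows.
In the new row 1, the x_2 entry is the old entry divided by the pivot: 4/2 = 2.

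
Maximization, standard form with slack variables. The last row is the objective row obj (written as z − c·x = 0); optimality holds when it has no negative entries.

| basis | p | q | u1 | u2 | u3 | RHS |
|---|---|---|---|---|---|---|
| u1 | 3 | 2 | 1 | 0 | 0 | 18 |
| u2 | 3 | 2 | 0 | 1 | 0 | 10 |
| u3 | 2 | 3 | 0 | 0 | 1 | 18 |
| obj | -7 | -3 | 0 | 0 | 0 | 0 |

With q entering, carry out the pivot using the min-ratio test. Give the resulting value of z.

Ratio test on column q — row 1: 18/2 = 9; row 2: 10/2 = 5; row 3: 18/3 = 6. Minimum is 5 at row 2 (u2 leaves); pivot element 2.
Pivot on row 2; the obj-row RHS becomes 0 − (-3)·5 = 15.

15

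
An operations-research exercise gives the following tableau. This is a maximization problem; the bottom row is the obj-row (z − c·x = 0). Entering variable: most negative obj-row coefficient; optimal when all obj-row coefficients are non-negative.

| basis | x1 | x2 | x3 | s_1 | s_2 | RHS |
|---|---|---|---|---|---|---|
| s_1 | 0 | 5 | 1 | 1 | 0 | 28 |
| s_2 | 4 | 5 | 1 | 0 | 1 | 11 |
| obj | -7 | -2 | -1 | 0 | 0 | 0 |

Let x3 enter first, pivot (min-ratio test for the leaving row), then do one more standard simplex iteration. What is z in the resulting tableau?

77/4

Ratio test on column x3 — row 1: 28/1 = 28; row 2: 11/1 = 11. Minimum is 11 at row 2 (s_2 leaves); pivot element 1.
Pivot on row 2; the obj-row RHS becomes 0 − (-1)·11 = 11.
Next entering variable (most negative obj-row entry -3): x1.
Ratio test on column x1 — row 1: entry -4 ≤ 0; row 2: 11/4 = 11/4. Minimum is 11/4 at row 2 (x3 leaves); pivot element 4.
After the second pivot the obj-row RHS is 11 − (-3)·(11/4) = 77/4.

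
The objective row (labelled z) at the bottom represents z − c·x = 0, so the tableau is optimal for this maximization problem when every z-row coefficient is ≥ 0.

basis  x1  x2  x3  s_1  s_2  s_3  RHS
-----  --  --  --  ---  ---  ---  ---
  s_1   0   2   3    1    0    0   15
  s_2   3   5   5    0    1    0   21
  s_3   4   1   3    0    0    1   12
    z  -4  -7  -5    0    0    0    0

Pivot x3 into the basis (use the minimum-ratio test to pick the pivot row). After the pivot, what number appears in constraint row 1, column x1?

-4

Ratio test on column x3 — row 1: 15/3 = 5; row 2: 21/5 = 21/5; row 3: 12/3 = 4. Minimum is 4 at row 3 (s_3 leaves); pivot element 3.
Divide row 3 by 3; eliminate column x3 from the other rows.
Row 1 update in column x1: 0 − 3·(4/3) = -4.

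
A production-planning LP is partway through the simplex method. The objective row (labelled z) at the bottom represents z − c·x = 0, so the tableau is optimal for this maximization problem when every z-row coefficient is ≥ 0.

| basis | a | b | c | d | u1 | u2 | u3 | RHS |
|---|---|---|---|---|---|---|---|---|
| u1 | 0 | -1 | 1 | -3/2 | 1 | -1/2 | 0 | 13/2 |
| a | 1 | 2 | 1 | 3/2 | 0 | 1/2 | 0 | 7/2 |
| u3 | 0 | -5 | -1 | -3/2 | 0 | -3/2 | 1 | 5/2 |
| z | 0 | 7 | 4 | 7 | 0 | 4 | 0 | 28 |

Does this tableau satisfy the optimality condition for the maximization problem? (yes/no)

yes

Every z-row coefficient is ≥ 0, so the tableau is optimal.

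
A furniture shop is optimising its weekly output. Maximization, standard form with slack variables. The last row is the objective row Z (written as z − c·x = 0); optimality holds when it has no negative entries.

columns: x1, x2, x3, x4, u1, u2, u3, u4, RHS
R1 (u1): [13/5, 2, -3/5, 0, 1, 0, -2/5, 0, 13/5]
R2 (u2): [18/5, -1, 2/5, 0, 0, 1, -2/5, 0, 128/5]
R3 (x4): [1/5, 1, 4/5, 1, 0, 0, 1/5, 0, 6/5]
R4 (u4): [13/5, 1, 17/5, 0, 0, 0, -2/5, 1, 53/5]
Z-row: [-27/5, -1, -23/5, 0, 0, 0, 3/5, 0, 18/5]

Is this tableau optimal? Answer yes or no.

no

The Z-row has a negative entry -27/5 in column x1, so it is not optimal.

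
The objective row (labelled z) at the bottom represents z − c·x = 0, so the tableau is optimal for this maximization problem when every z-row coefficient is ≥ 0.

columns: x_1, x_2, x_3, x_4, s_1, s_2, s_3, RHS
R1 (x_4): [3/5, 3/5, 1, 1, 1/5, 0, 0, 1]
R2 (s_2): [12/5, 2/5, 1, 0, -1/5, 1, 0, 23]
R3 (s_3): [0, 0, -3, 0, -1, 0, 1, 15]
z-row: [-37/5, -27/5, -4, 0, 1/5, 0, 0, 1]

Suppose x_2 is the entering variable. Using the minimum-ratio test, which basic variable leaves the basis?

x_4

Column x_2 entries and ratios — x_4: 1/(3/5) = 5/3; s_2: 23/(2/5) = 115/2; s_3: 0 ≤ 0, skip.
Smallest ratio is 5/3 in the row of x_4, so x_4 leaves.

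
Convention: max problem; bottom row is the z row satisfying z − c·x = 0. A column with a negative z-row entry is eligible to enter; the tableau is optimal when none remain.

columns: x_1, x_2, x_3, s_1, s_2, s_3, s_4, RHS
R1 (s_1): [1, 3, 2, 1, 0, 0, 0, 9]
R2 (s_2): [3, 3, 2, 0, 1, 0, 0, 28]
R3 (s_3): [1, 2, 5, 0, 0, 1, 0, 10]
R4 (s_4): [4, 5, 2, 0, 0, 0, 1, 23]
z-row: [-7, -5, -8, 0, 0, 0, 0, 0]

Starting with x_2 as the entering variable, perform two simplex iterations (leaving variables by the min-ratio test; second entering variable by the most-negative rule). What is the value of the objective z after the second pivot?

233/7

Ratio test on column x_2 — row 1: 9/3 = 3; row 2: 28/3 = 28/3; row 3: 10/2 = 5; row 4: 23/5 = 23/5. Minimum is 3 at row 1 (s_1 leaves); pivot element 3.
Pivot on row 1; the z-row RHS becomes 0 − (-5)·3 = 15.
Next entering variable (most negative z-row entry -16/3): x_1.
Ratio test on column x_1 — row 1: 3/(1/3) = 9; row 2: 19/2 = 19/2; row 3: 4/(1/3) = 12; row 4: 8/(7/3) = 24/7. Minimum is 24/7 at row 4 (s_4 leaves); pivot element 7/3.
After the second pivot the z-row RHS is 15 − (-16/3)·(24/7) = 233/7.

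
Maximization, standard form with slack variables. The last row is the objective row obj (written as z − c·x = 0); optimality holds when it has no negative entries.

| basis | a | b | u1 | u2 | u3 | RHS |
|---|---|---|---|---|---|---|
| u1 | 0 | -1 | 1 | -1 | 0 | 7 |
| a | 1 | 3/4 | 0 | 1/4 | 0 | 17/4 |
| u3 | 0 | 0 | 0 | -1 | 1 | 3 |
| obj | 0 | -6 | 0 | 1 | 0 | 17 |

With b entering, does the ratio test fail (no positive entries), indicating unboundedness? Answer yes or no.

no

Column b has positive entries in row(s) 2, so the ratio test bounds it — not unbounded.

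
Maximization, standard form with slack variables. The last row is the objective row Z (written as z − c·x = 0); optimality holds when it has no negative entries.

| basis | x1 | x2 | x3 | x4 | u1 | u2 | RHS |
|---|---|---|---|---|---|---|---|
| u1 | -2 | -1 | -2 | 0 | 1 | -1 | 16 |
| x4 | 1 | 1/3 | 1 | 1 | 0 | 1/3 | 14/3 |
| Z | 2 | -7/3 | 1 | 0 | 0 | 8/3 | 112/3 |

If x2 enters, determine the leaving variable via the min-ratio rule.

Column x2 entries and ratios — u1: -1 ≤ 0, skip; x4: (14/3)/(1/3) = 14.
Smallest ratio is 14 in the row of x4, so x4 leaves.

x4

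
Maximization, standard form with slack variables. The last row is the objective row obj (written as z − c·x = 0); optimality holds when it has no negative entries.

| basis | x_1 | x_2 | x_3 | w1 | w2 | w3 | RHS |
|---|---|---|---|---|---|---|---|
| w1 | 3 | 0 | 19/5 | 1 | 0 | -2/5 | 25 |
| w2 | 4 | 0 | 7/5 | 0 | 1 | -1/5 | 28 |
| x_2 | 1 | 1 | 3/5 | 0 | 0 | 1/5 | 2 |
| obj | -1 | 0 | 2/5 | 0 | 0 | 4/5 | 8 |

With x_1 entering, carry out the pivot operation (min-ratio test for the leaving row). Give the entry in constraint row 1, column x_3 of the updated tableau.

2

Ratio test on column x_1 — row 1: 25/3 = 25/3; row 2: 28/4 = 7; row 3: 2/1 = 2. Minimum is 2 at row 3 (x_2 leaves); pivot element 1.
Divide row 3 by 1; eliminate column x_1 from the other rows.
Row 1 update in column x_3: 19/5 − 3·(3/5) = 2.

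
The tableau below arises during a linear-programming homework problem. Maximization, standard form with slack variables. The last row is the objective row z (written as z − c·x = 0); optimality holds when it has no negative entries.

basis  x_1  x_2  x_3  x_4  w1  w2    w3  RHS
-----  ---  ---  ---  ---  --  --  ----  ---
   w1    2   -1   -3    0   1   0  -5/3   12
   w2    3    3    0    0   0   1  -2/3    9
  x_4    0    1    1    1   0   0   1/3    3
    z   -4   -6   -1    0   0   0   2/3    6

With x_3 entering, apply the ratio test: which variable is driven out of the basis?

Column x_3 entries and ratios — w1: -3 ≤ 0, skip; w2: 0 ≤ 0, skip; x_4: 3/1 = 3.
Smallest ratio is 3 in the row of x_4, so x_4 leaves.

x_4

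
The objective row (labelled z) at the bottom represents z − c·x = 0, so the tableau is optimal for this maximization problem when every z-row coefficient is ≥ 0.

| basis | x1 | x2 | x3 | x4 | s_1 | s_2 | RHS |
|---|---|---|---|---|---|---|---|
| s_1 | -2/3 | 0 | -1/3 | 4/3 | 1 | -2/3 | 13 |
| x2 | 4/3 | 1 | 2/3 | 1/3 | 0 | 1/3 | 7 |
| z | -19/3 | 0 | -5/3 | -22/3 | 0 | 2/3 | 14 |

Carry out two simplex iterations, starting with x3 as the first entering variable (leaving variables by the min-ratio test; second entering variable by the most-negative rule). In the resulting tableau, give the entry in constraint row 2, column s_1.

Ratio test on column x3 — row 1: entry -1/3 ≤ 0; row 2: 7/(2/3) = 21/2. Minimum is 21/2 at row 2 (x2 leaves); pivot element 2/3.
Divide row 2 by 2/3; eliminate column x3 from the other rows.
Second iteration: most negative z-row entry is -13/2 in column x4, so x4 enters.
Ratio test on column x4 — row 1: (33/2)/(3/2) = 11; row 2: (21/2)/(1/2) = 21. Minimum is 11 at row 1 (s_1 leaves); pivot element 3/2.
Divide row 1 by 3/2; eliminate column x4 from the other rows.
After both pivots, the entry at constraint row 2, column s_1 is -1/3.

-1/3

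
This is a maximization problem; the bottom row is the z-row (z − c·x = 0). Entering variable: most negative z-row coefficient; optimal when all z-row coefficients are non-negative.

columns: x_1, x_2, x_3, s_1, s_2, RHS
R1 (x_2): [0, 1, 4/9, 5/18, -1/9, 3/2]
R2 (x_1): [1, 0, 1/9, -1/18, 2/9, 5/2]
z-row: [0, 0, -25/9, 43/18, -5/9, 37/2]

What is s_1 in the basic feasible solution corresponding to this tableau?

0

s_1 is not in the basis, so in the current basic feasible solution s_1 = 0.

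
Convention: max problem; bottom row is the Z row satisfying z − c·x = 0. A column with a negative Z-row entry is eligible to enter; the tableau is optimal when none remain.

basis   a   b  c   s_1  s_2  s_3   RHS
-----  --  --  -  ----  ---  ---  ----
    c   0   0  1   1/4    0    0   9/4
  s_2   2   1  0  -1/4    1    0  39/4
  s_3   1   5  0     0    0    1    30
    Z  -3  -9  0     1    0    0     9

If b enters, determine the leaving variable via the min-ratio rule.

Column b entries and ratios — c: 0 ≤ 0, skip; s_2: (39/4)/1 = 39/4; s_3: 30/5 = 6.
Smallest ratio is 6 in the row of s_3, so s_3 leaves.

s_3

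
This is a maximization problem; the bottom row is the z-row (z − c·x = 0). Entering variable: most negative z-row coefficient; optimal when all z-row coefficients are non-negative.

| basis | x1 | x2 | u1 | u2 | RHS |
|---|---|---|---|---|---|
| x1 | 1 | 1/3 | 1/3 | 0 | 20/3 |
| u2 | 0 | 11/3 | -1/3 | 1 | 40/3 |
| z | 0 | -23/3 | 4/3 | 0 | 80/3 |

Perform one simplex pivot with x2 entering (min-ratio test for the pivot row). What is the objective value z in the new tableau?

600/11

Ratio test on column x2 — row 1: (20/3)/(1/3) = 20; row 2: (40/3)/(11/3) = 40/11. Minimum is 40/11 at row 2 (u2 leaves); pivot element 11/3.
Pivot on row 2; the z-row RHS becomes 80/3 − (-23/3)·(40/11) = 600/11.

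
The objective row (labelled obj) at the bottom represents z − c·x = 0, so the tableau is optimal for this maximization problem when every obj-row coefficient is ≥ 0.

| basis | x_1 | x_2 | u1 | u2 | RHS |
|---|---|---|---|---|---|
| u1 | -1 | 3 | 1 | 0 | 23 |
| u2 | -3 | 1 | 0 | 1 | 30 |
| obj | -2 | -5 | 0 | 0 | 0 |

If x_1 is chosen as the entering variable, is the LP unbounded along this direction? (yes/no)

yes

Every constraint-row entry in column x_1 is ≤ 0, so increasing x_1 is unbounded.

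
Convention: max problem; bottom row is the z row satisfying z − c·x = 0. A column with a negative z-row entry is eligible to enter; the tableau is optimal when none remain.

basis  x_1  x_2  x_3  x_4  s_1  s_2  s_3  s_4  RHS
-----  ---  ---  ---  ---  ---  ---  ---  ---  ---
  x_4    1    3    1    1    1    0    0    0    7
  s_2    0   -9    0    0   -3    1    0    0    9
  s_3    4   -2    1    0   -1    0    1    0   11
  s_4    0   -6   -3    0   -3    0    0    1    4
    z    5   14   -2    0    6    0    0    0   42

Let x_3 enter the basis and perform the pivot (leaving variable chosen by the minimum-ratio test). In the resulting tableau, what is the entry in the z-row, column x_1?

Ratio test on column x_3 — row 1: 7/1 = 7; row 2: entry 0 ≤ 0; row 3: 11/1 = 11; row 4: entry -3 ≤ 0. Minimum is 7 at row 1 (x_4 leaves); pivot element 1.
Divide row 1 by 1; eliminate column x_3 from the other rows.
z-row update in column x_1: 5 − (-2)·1 = 7.

7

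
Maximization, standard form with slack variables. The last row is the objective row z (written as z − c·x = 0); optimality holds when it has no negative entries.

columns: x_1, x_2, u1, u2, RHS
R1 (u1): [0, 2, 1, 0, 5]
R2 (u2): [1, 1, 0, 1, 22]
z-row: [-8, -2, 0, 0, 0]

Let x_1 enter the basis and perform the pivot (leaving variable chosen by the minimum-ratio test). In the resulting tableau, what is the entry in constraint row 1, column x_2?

Ratio test on column x_1 — row 1: entry 0 ≤ 0; row 2: 22/1 = 22. Minimum is 22 at row 2 (u2 leaves); pivot element 1.
Divide row 2 by 1; eliminate column x_1 from the other rows.
Row 1 update in column x_2: 2 − 0·1 = 2.

2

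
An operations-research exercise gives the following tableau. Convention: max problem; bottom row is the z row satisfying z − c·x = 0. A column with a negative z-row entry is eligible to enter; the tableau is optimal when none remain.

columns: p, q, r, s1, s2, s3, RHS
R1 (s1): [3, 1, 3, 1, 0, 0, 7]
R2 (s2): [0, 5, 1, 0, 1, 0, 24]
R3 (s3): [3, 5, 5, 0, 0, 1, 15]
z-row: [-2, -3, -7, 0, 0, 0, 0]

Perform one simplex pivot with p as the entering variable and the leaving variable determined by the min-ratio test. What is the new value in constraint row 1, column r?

Ratio test on column p — row 1: 7/3 = 7/3; row 2: entry 0 ≤ 0; row 3: 15/3 = 5. Minimum is 7/3 at row 1 (s1 leaves); pivot element 3.
Divide row 1 by 3; eliminate column p from the other rows.
In the new row 1, the r entry is the old entry divided by the pivot: 3/3 = 1.

1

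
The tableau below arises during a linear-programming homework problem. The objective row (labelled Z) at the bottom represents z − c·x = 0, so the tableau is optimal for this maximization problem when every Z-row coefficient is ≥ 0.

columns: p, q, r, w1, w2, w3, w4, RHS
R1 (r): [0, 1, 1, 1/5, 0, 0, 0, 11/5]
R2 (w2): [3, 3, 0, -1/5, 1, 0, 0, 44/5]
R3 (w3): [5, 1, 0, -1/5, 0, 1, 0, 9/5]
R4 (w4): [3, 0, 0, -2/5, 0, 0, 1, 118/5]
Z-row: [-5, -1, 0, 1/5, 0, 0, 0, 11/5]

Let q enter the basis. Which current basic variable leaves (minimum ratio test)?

w3

Column q entries and ratios — r: (11/5)/1 = 11/5; w2: (44/5)/3 = 44/15; w3: (9/5)/1 = 9/5; w4: 0 ≤ 0, skip.
Smallest ratio is 9/5 in the row of w3, so w3 leaves.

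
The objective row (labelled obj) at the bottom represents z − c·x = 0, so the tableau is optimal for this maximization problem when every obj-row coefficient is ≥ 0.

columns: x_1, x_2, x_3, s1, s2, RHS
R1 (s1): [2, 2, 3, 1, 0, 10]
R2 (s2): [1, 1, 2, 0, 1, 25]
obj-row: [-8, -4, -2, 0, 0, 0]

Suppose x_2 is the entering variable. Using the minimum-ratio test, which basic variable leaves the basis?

Column x_2 entries and ratios — s1: 10/2 = 5; s2: 25/1 = 25.
Smallest ratio is 5 in the row of s1, so s1 leaves.

s1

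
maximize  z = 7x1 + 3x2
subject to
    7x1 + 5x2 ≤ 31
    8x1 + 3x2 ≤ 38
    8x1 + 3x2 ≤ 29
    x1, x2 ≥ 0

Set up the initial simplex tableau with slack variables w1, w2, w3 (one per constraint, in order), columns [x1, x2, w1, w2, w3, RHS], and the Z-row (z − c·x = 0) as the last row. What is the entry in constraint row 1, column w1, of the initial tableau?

Slack w1 belongs to constraint 1; its column is the unit vector e_1, so the entry in row 1 is 1.

1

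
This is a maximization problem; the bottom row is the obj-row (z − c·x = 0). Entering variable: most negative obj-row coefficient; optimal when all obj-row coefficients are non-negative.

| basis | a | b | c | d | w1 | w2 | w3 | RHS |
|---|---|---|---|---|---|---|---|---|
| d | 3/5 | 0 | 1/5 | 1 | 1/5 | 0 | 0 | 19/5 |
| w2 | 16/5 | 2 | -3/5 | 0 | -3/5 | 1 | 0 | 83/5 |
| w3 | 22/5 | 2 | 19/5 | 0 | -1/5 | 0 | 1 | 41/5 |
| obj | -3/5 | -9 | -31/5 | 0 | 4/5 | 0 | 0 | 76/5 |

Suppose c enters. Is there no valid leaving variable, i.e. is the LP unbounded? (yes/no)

no

Column c has positive entries in row(s) 1, 3, so the ratio test bounds it — not unbounded.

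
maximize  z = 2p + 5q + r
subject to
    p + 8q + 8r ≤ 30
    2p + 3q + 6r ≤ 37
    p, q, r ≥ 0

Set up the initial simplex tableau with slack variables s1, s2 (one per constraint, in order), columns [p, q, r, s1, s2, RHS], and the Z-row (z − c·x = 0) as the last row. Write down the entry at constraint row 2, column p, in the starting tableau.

Constraint 2 has coefficient 2 on p.

2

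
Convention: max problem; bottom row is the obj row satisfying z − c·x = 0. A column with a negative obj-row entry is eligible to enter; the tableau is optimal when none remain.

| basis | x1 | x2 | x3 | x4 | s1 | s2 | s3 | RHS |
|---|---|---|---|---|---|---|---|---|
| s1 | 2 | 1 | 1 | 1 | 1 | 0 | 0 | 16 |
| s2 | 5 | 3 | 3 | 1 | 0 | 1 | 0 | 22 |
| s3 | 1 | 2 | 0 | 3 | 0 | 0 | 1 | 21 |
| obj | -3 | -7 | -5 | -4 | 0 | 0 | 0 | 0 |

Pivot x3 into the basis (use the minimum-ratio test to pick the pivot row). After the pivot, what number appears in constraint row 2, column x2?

1

Ratio test on column x3 — row 1: 16/1 = 16; row 2: 22/3 = 22/3; row 3: entry 0 ≤ 0. Minimum is 22/3 at row 2 (s2 leaves); pivot element 3.
Divide row 2 by 3; eliminate column x3 from the other rows.
In the new row 2, the x2 entry is the old entry divided by the pivot: 3/3 = 1.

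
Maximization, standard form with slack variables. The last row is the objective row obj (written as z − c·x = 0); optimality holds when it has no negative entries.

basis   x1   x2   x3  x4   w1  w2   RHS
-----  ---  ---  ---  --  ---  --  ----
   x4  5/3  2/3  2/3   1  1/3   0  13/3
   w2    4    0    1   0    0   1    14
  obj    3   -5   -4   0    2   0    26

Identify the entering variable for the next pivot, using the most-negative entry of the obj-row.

x2

Negative obj-row entries: x2: -5, x3: -4.
The most negative is -5 in column x2, so x2 enters.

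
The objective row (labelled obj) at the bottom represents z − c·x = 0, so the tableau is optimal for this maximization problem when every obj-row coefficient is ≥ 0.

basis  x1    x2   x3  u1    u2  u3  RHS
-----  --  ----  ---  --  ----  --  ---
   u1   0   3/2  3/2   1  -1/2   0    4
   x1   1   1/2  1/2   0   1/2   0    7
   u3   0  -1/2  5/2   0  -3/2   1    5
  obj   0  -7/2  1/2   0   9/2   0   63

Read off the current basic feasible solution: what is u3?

5

u3 is basic (row 3); its value is the RHS of that row, 5.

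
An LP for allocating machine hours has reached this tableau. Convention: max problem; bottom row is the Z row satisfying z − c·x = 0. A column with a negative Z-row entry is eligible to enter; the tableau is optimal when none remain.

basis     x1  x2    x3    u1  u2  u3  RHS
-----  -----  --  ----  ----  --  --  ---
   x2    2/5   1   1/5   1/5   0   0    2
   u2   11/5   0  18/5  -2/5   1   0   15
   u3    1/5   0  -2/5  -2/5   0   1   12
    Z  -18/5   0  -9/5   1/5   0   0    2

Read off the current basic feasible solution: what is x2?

x2 is basic (row 1); its value is the RHS of that row, 2.

2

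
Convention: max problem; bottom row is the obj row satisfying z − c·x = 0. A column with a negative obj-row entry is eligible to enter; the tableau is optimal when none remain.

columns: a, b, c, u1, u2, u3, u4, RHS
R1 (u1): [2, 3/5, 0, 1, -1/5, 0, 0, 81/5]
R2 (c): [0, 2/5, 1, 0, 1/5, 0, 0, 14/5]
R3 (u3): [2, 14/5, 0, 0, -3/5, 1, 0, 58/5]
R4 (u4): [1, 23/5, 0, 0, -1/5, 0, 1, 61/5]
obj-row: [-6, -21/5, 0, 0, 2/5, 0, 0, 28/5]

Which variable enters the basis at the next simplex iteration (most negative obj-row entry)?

a

Negative obj-row entries: a: -6, b: -21/5.
The most negative is -6 in column a, so a enters.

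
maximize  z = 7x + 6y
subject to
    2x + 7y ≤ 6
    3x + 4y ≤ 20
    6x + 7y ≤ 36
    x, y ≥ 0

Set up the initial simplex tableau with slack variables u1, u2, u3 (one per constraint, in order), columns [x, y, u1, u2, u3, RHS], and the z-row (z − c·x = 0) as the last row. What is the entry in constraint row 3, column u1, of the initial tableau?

Slack u1 belongs to constraint 1; its column is the unit vector e_1, so the entry in row 3 is 0.

0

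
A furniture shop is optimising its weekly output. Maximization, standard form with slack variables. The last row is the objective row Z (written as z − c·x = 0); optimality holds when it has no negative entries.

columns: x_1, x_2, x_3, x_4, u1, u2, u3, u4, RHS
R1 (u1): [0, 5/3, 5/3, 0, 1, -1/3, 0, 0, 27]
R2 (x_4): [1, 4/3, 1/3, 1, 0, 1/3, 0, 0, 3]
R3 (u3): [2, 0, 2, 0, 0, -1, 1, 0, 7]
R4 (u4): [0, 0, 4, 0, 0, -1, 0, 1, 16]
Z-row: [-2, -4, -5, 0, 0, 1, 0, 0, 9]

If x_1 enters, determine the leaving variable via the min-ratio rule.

x_4

Column x_1 entries and ratios — u1: 0 ≤ 0, skip; x_4: 3/1 = 3; u3: 7/2 = 7/2; u4: 0 ≤ 0, skip.
Smallest ratio is 3 in the row of x_4, so x_4 leaves.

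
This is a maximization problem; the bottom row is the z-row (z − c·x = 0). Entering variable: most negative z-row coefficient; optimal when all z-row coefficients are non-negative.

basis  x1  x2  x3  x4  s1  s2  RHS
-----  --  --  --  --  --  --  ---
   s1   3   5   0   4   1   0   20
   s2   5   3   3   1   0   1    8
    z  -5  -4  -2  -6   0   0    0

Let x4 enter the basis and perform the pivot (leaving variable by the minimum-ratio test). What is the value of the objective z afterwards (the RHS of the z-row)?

30

Ratio test on column x4 — row 1: 20/4 = 5; row 2: 8/1 = 8. Minimum is 5 at row 1 (s1 leaves); pivot element 4.
Pivot on row 1; the z-row RHS becomes 0 − (-6)·5 = 30.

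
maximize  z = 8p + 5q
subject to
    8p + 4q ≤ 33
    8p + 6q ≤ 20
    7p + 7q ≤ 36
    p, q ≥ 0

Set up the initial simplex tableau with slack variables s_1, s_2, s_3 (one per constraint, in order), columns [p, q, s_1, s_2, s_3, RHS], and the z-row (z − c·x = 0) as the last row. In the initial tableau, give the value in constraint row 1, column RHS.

The RHS of constraint 1 is b_1 = 33.

33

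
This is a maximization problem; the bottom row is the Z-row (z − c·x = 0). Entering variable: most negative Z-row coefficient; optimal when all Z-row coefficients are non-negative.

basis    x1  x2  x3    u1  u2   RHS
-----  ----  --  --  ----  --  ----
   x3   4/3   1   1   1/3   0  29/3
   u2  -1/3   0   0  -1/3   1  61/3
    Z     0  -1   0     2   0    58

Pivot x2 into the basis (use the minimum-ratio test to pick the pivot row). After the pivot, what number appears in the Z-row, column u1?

Ratio test on column x2 — row 1: (29/3)/1 = 29/3; row 2: entry 0 ≤ 0. Minimum is 29/3 at row 1 (x3 leaves); pivot element 1.
Divide row 1 by 1; eliminate column x2 from the other rows.
Z-row update in column u1: 2 − (-1)·(1/3) = 7/3.

7/3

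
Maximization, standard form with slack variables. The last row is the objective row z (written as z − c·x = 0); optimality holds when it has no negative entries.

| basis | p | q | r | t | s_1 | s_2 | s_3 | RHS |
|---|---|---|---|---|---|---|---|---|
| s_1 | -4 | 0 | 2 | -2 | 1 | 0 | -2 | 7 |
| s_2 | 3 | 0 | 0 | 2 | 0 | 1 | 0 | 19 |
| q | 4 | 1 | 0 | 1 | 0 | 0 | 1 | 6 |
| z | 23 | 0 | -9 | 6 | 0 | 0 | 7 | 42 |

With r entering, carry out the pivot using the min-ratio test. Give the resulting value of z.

Ratio test on column r — row 1: 7/2 = 7/2; row 2: entry 0 ≤ 0; row 3: entry 0 ≤ 0. Minimum is 7/2 at row 1 (s_1 leaves); pivot element 2.
Pivot on row 1; the z-row RHS becomes 42 − (-9)·(7/2) = 147/2.

147/2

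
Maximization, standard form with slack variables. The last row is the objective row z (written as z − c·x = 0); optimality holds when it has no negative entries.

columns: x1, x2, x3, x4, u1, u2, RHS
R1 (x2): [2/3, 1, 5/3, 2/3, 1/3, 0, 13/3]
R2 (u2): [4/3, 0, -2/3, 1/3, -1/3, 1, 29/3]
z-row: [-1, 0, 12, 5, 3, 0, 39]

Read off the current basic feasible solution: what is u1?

0

u1 is not in the basis, so in the current basic feasible solution u1 = 0.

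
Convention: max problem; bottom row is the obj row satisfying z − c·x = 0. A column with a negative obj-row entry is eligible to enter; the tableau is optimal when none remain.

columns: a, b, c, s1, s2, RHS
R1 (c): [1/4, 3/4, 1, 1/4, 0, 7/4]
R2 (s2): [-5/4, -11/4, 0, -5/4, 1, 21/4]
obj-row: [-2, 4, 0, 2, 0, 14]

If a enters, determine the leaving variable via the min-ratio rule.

c

Column a entries and ratios — c: (7/4)/(1/4) = 7; s2: -5/4 ≤ 0, skip.
Smallest ratio is 7 in the row of c, so c leaves.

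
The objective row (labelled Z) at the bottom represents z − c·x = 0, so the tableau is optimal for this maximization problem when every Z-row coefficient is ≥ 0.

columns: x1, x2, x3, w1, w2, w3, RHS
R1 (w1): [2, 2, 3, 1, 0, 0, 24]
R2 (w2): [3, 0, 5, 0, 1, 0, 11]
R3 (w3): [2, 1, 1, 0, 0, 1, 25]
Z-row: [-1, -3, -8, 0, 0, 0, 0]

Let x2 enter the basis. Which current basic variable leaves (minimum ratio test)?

Column x2 entries and ratios — w1: 24/2 = 12; w2: 0 ≤ 0, skip; w3: 25/1 = 25.
Smallest ratio is 12 in the row of w1, so w1 leaves.

w1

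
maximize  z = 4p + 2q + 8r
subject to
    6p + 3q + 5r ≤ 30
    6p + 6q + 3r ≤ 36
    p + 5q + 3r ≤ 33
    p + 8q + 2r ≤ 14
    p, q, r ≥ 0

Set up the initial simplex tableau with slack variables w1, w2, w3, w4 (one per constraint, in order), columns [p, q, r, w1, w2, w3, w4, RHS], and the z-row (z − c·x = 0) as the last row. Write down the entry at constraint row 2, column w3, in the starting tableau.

Slack w3 belongs to constraint 3; its column is the unit vector e_3, so the entry in row 2 is 0.

0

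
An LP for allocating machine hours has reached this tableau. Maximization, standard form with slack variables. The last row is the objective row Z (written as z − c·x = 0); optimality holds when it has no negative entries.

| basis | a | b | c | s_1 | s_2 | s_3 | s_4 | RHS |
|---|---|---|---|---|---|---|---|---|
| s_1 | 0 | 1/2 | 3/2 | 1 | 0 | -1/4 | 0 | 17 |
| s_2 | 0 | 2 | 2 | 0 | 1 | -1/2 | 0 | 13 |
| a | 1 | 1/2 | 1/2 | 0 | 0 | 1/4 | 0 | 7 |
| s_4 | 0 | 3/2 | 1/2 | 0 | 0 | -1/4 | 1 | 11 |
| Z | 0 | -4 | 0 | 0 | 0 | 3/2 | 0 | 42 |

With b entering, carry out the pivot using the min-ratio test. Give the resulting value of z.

Ratio test on column b — row 1: 17/(1/2) = 34; row 2: 13/2 = 13/2; row 3: 7/(1/2) = 14; row 4: 11/(3/2) = 22/3. Minimum is 13/2 at row 2 (s_2 leaves); pivot element 2.
Pivot on row 2; the Z-row RHS becomes 42 − (-4)·(13/2) = 68.

68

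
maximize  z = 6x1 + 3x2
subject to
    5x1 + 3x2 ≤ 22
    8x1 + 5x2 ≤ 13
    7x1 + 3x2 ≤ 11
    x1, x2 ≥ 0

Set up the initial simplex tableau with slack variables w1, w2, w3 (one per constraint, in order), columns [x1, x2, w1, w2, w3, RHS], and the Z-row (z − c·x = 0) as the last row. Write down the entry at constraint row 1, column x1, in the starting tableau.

5

Constraint 1 has coefficient 5 on x1.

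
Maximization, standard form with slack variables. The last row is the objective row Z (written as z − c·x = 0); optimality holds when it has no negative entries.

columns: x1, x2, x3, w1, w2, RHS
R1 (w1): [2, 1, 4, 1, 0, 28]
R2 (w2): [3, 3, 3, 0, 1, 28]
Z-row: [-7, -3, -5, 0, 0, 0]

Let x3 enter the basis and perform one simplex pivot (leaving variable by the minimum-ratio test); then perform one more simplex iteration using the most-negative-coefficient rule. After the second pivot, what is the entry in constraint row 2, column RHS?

Ratio test on column x3 — row 1: 28/4 = 7; row 2: 28/3 = 28/3. Minimum is 7 at row 1 (w1 leaves); pivot element 4.
Divide row 1 by 4; eliminate column x3 from the other rows.
Second iteration: most negative Z-row entry is -9/2 in column x1, so x1 enters.
Ratio test on column x1 — row 1: 7/(1/2) = 14; row 2: 7/(3/2) = 14/3. Minimum is 14/3 at row 2 (w2 leaves); pivot element 3/2.
Divide row 2 by 3/2; eliminate column x1 from the other rows.
After both pivots, the entry at constraint row 2, column RHS is 14/3.

14/3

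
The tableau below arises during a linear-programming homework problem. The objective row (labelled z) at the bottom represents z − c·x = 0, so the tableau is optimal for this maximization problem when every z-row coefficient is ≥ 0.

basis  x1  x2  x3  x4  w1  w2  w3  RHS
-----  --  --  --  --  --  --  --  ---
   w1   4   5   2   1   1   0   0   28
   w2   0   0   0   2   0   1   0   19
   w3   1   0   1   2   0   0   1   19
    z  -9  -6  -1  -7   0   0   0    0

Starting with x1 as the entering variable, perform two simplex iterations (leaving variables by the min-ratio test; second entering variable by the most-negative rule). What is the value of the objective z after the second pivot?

669/7

Ratio test on column x1 — row 1: 28/4 = 7; row 2: entry 0 ≤ 0; row 3: 19/1 = 19. Minimum is 7 at row 1 (w1 leaves); pivot element 4.
Pivot on row 1; the z-row RHS becomes 0 − (-9)·7 = 63.
Next entering variable (most negative z-row entry -19/4): x4.
Ratio test on column x4 — row 1: 7/(1/4) = 28; row 2: 19/2 = 19/2; row 3: 12/(7/4) = 48/7. Minimum is 48/7 at row 3 (w3 leaves); pivot element 7/4.
After the second pivot the z-row RHS is 63 − (-19/4)·(48/7) = 669/7.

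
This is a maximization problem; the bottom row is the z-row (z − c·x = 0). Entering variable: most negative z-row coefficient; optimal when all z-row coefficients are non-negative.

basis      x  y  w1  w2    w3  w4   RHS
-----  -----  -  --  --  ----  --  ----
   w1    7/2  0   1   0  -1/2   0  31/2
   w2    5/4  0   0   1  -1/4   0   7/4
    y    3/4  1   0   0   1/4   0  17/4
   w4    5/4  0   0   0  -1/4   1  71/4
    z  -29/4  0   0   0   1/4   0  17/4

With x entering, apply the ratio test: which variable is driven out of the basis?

Column x entries and ratios — w1: (31/2)/(7/2) = 31/7; w2: (7/4)/(5/4) = 7/5; y: (17/4)/(3/4) = 17/3; w4: (71/4)/(5/4) = 71/5.
Smallest ratio is 7/5 in the row of w2, so w2 leaves.

w2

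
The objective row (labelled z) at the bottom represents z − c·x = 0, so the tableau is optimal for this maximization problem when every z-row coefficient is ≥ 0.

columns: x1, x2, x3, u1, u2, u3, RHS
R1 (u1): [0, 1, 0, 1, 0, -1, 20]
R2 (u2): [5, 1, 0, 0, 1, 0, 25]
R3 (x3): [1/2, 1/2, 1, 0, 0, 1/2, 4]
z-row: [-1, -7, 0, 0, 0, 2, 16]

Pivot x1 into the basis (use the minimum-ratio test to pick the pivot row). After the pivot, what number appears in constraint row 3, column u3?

Ratio test on column x1 — row 1: entry 0 ≤ 0; row 2: 25/5 = 5; row 3: 4/(1/2) = 8. Minimum is 5 at row 2 (u2 leaves); pivot element 5.
Divide row 2 by 5; eliminate column x1 from the other rows.
Row 3 update in column u3: 1/2 − (1/2)·0 = 1/2.

1/2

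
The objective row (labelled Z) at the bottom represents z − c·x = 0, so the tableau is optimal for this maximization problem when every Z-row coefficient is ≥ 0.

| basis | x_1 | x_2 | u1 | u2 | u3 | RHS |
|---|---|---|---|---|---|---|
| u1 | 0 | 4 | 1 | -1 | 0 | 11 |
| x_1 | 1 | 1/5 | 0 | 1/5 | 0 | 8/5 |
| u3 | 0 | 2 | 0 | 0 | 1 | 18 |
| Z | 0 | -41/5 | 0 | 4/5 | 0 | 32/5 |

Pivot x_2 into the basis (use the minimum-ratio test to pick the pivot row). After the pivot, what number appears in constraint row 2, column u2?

Ratio test on column x_2 — row 1: 11/4 = 11/4; row 2: (8/5)/(1/5) = 8; row 3: 18/2 = 9. Minimum is 11/4 at row 1 (u1 leaves); pivot element 4.
Divide row 1 by 4; eliminate column x_2 from the other rows.
Row 2 update in column u2: 1/5 − (1/5)·(-1/4) = 1/4.

1/4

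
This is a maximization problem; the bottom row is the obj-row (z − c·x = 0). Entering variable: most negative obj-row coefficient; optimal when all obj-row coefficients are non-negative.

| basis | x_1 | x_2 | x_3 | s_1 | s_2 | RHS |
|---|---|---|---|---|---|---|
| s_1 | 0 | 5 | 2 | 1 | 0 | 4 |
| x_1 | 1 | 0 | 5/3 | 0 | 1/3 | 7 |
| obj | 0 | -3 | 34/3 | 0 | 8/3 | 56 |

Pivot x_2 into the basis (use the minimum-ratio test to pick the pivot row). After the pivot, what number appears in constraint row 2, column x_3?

Ratio test on column x_2 — row 1: 4/5 = 4/5; row 2: entry 0 ≤ 0. Minimum is 4/5 at row 1 (s_1 leaves); pivot element 5.
Divide row 1 by 5; eliminate column x_2 from the other rows.
Row 2 update in column x_3: 5/3 − 0·(2/5) = 5/3.

5/3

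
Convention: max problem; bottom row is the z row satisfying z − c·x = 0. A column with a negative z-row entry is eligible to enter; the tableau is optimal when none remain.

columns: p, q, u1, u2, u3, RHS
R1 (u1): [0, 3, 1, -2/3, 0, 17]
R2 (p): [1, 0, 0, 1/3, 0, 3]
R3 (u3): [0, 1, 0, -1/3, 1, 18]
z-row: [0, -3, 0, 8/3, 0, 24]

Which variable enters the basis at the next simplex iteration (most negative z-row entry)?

q

Negative z-row entries: q: -3.
The most negative is -3 in column q, so q enters.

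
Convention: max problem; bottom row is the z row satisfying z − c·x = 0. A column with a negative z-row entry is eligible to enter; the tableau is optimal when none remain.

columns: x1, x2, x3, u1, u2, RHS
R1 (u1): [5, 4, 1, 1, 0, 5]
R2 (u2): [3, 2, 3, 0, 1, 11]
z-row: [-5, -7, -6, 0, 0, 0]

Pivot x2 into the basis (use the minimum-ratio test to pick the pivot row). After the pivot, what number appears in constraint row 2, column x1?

Ratio test on column x2 — row 1: 5/4 = 5/4; row 2: 11/2 = 11/2. Minimum is 5/4 at row 1 (u1 leaves); pivot element 4.
Divide row 1 by 4; eliminate column x2 from the other rows.
Row 2 update in column x1: 3 − 2·(5/4) = 1/2.

1/2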